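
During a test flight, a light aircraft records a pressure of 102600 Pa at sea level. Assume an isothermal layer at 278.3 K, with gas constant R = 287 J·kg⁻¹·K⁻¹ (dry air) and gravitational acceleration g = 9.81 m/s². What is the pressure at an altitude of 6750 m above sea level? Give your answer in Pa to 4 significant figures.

P ≈ 44780 Pa

Scale height: H = RT/g = 287 × 278.3 / 9.81 = 8141.9 m.
Barometric formula: P = P₀ exp(−z/H).
z/H = 6750.0/8141.9 = 0.82904; exp(−0.82904) = 0.43647.
P = 102600 × 0.43647 = 44782 Pa.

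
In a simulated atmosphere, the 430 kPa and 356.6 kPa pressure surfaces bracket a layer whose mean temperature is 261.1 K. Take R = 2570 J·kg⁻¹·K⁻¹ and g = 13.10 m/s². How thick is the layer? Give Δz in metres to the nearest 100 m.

Hypsometric equation: Δz = (R T̄/g) ln(P₁/P₂).
R T̄/g = 2570 × 261.1 / 13.10 = 51223 m.
ln(430/356.6) = ln(1.2058) = 0.18714.
Δz = 51223 × 0.18714 = 9585.9 m.

Δz ≈ 9600 m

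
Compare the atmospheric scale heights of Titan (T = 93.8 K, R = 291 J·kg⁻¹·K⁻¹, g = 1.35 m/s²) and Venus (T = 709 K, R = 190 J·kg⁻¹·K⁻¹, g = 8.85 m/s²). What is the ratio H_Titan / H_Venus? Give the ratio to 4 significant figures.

H_Titan/H_Venus ≈ 1.328

H = RT/g for each body.
H_Titan = 291 × 93.8 / 1.35 = 20219 m.
H_Venus = 190 × 709 / 8.85 = 15221 m.
H_Titan/H_Venus = 20219/15221 = 1.3284.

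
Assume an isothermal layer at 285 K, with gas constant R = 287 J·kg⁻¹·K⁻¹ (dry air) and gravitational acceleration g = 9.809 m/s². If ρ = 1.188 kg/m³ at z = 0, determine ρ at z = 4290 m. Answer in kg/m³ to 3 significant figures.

ρ ≈ 0.710 kg/m³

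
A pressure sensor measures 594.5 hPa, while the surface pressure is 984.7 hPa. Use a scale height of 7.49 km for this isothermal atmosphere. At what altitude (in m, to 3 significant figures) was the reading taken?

z ≈ 3780 m

Invert the barometric formula: z = H ln(P₀/P).
P₀/P = 984.7/594.5 = 1.6563; ln(1.6563) = 0.50459.
z = 7490.0 × 0.50459 = 3779.4 m.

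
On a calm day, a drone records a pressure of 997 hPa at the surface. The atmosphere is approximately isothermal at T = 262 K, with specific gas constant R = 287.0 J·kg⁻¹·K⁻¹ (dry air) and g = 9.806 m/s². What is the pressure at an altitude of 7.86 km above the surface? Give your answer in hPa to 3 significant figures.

P ≈ 358 hPa

Scale height: H = RT/g = 287.0 × 262 / 9.806 = 7668.2 m.
Barometric formula: P = P₀ exp(−z/H).
z/H = 7860.0/7668.2 = 1.0250; exp(−1.0250) = 0.35880.
P = 997 × 0.35880 = 357.72 hPa.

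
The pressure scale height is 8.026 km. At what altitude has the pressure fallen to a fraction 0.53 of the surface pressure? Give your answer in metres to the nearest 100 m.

z ≈ 5100 m

Set P/P₀ = exp(−z/H) = 0.53, so z = −H ln(0.53).
−ln(0.53) = 0.63488; z = 8026.0 × 0.63488 = 5095.5 m.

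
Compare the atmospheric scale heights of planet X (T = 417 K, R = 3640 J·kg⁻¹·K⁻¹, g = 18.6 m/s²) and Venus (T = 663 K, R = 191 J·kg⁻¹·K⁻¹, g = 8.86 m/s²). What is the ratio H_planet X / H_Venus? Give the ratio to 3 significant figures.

H_planet X/H_Venus ≈ 5.71

H = RT/g for each body.
H_planet X = 3640 × 417 / 18.6 = 81606 m.
H_Venus = 191 × 663 / 8.86 = 14293 m.
H_planet X/H_Venus = 81606/14293 = 5.7095.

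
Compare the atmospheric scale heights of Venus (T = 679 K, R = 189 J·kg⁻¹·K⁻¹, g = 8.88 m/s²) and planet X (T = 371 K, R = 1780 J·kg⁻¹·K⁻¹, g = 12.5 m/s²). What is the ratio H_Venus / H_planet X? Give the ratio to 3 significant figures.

H_Venus/H_planet X ≈ 0.274

H = RT/g for each body.
H_Venus = 189 × 679 / 8.88 = 14452 m.
H_planet X = 1780 × 371 / 12.5 = 52830 m.
H_Venus/H_planet X = 14452/52830 = 0.27356.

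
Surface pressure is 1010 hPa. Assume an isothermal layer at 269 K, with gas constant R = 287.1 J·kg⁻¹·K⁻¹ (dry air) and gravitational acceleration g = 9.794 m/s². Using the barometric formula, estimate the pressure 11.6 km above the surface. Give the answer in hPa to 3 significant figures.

Scale height: H = RT/g = 287.1 × 269 / 9.794 = 7885.4 m.
Barometric formula: P = P₀ exp(−z/H).
z/H = 11600/7885.4 = 1.4711; exp(−1.4711) = 0.22967.
P = 1010 × 0.22967 = 231.97 hPa.

P ≈ 232 hPa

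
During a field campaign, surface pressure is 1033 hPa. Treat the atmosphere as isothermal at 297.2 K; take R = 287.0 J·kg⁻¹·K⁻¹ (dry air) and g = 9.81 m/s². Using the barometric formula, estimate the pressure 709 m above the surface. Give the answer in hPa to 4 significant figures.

Scale height: H = RT/g = 287.0 × 297.2 / 9.81 = 8694.8 m.
Barometric formula: P = P₀ exp(−z/H).
z/H = 709.00/8694.8 = 0.081543; exp(−0.081543) = 0.92169.
P = 1033 × 0.92169 = 952.11 hPa.

P ≈ 952.1 hPa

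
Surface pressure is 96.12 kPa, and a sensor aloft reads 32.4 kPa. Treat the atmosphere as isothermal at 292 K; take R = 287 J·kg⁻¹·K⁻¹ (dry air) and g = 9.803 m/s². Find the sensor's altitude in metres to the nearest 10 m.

Scale height: H = RT/g = 287 × 292 / 9.803 = 8548.8 m.
Invert the barometric formula: z = H ln(P₀/P).
P₀/P = 96.12/32.4 = 2.9667; ln(2.9667) = 1.0875.
z = 8548.8 × 1.0875 = 9296.8 m.

z ≈ 9300 m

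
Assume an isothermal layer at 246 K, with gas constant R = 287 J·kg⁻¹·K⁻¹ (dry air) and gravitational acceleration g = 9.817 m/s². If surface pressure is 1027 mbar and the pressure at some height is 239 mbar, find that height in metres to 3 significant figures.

z ≈ 10500 m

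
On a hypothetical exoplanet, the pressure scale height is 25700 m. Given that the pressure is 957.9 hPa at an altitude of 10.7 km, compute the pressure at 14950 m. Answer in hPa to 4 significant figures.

P ≈ 811.9 hPa

Between two levels, P₂ = P₁ exp(−Δz/H) with Δz = z₂ − z₁.
Δz = 14950 − 10700 = 4250.0 m; Δz/H = 4250.0/25700 = 0.16537.
P₂ = 957.9 × exp(−0.16537) = 957.9 × 0.84758 = 811.90 hPa.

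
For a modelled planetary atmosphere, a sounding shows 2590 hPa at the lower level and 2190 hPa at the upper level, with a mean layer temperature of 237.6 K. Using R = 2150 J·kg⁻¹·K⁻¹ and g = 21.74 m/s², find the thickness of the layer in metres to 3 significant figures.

Δz ≈ 3940 m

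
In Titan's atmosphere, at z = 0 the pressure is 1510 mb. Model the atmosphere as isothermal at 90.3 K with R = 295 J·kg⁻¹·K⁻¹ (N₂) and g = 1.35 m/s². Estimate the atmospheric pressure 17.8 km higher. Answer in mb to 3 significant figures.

P ≈ 613 mb

Scale height: H = RT/g = 295 × 90.3 / 1.35 = 19732 m.
Barometric formula: P = P₀ exp(−z/H).
z/H = 17800/19732 = 0.90209; exp(−0.90209) = 0.40572.
P = 1510 × 0.40572 = 612.64 mb.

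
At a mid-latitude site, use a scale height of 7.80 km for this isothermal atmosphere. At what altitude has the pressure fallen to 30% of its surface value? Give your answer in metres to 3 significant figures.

Set P/P₀ = exp(−z/H) = 0.3, so z = −H ln(0.3).
−ln(0.3) = 1.2040; z = 7800.0 × 1.2040 = 9391.2 m.

z ≈ 9390 m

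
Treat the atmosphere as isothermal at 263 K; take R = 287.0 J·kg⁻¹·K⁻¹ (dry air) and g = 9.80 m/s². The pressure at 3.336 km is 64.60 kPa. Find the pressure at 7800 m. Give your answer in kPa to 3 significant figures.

Scale height: H = RT/g = 287.0 × 263 / 9.80 = 7702.1 m.
Between two levels, P₂ = P₁ exp(−Δz/H) with Δz = z₂ − z₁.
Δz = 7800.0 − 3336.0 = 4464.0 m; Δz/H = 4464.0/7702.1 = 0.57958.
P₂ = 64.60 × exp(−0.57958) = 64.60 × 0.56013 = 36.184 kPa.

P ≈ 36.2 kPa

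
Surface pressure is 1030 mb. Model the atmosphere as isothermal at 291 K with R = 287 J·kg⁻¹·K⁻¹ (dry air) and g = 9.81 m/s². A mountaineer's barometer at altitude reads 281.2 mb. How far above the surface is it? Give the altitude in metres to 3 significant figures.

z ≈ 11100 m

Scale height: H = RT/g = 287 × 291 / 9.81 = 8513.5 m.
Invert the barometric formula: z = H ln(P₀/P).
P₀/P = 1030/281.2 = 3.6629; ln(3.6629) = 1.2983.
z = 8513.5 × 1.2983 = 11053 m.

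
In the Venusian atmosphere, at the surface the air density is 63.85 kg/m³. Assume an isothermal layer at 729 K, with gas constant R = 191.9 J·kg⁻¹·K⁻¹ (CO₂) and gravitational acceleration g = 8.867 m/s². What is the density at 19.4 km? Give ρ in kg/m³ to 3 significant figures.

Scale height: H = RT/g = 191.9 × 729 / 8.867 = 15777 m.
In an isothermal atmosphere, density decays like pressure: ρ = ρ₀ exp(−z/H).
z/H = 19400/15777 = 1.2296; exp(−1.2296) = 0.29241.
ρ = 63.85 × 0.29241 = 18.670 kg/m³.

ρ ≈ 18.7 kg/m³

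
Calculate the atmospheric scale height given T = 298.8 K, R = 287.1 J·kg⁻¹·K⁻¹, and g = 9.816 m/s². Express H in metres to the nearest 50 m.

The scale height of an isothermal atmosphere is H = RT/g.
H = 287.1 × 298.8 / 9.816 = 85785/9.816 = 8739.3 m.

H ≈ 8750 m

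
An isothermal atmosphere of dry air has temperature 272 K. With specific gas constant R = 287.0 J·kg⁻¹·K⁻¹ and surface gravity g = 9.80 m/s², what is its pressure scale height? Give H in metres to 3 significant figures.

The scale height of an isothermal atmosphere is H = RT/g.
H = 287.0 × 272 / 9.80 = 78064/9.80 = 7965.7 m.

H ≈ 7970 m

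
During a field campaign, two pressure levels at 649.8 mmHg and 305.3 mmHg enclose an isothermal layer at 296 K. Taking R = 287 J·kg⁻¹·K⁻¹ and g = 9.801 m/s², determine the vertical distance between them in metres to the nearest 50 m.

Δz ≈ 6550 m

Hypsometric equation: Δz = (R T̄/g) ln(P₁/P₂).
R T̄/g = 287 × 296 / 9.801 = 8667.7 m.
ln(649.8/305.3) = ln(2.1284) = 0.75537.
Δz = 8667.7 × 0.75537 = 6547.3 m.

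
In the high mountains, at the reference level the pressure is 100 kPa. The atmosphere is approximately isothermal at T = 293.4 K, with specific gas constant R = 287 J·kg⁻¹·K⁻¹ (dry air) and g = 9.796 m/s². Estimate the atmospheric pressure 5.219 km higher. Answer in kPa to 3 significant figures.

P ≈ 54.5 kPa

Scale height: H = RT/g = 287 × 293.4 / 9.796 = 8595.9 m.
Barometric formula: P = P₀ exp(−z/H).
z/H = 5219.0/8595.9 = 0.60715; exp(−0.60715) = 0.54490.
P = 100 × 0.54490 = 54.490 kPa.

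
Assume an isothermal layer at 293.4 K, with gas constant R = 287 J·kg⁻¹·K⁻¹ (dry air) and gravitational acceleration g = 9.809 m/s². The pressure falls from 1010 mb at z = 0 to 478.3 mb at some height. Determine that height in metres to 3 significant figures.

z ≈ 6420 m

Scale height: H = RT/g = 287 × 293.4 / 9.809 = 8584.5 m.
Invert the barometric formula: z = H ln(P₀/P).
P₀/P = 1010/478.3 = 2.1116; ln(2.1116) = 0.74745.
z = 8584.5 × 0.74745 = 6416.5 m.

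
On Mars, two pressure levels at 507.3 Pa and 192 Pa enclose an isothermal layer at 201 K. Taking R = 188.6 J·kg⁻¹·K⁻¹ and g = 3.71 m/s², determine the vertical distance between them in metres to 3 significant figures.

Δz ≈ 9930 m

Hypsometric equation: Δz = (R T̄/g) ln(P₁/P₂).
R T̄/g = 188.6 × 201 / 3.71 = 10218 m.
ln(507.3/192) = ln(2.6422) = 0.97161.
Δz = 10218 × 0.97161 = 9927.9 m.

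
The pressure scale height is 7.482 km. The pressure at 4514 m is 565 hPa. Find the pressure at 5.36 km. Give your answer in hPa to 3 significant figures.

P ≈ 505 hPa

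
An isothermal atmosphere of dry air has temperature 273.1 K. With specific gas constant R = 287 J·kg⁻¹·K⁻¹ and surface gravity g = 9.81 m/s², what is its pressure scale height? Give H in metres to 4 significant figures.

H ≈ 7990 m

The scale height of an isothermal atmosphere is H = RT/g.
H = 287 × 273.1 / 9.81 = 78380/9.81 = 7989.8 m.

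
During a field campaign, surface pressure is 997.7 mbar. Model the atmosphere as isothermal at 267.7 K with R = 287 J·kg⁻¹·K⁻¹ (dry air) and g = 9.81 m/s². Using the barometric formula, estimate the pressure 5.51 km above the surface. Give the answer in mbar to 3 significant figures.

Scale height: H = RT/g = 287 × 267.7 / 9.81 = 7831.8 m.
Barometric formula: P = P₀ exp(−z/H).
z/H = 5510.0/7831.8 = 0.70354; exp(−0.70354) = 0.49483.
P = 997.7 × 0.49483 = 493.69 mbar.

P ≈ 494 mbar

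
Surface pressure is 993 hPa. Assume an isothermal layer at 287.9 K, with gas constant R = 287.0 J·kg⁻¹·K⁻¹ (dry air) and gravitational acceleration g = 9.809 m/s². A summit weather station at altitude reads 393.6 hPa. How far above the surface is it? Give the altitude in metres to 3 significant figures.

Scale height: H = RT/g = 287.0 × 287.9 / 9.809 = 8423.6 m.
Invert the barometric formula: z = H ln(P₀/P).
P₀/P = 993/393.6 = 2.5229; ln(2.5229) = 0.92541.
z = 8423.6 × 0.92541 = 7795.3 m.

z ≈ 7800 m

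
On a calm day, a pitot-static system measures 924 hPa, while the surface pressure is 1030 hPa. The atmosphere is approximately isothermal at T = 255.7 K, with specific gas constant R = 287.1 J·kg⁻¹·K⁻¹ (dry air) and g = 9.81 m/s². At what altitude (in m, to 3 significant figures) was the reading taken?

z ≈ 813 m

Scale height: H = RT/g = 287.1 × 255.7 / 9.81 = 7483.3 m.
Invert the barometric formula: z = H ln(P₀/P).
P₀/P = 1030/924 = 1.1147; ln(1.1147) = 0.10859.
z = 7483.3 × 0.10859 = 812.61 m.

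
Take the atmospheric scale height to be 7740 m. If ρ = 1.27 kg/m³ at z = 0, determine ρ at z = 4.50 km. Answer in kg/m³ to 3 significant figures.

ρ ≈ 0.710 kg/m³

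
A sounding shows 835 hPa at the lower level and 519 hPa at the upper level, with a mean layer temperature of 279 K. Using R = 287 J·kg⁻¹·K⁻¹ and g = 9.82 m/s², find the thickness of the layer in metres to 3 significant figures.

Hypsometric equation: Δz = (R T̄/g) ln(P₁/P₂).
R T̄/g = 287 × 279 / 9.82 = 8154.1 m.
ln(835/519) = ln(1.6089) = 0.47555.
Δz = 8154.1 × 0.47555 = 3877.7 m.

Δz ≈ 3880 m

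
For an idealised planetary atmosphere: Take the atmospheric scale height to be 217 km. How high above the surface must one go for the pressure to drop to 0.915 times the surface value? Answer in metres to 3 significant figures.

z ≈ 19300 m

Set P/P₀ = exp(−z/H) = 0.915, so z = −H ln(0.915).
−ln(0.915) = 0.088831; z = 217000 × 0.088831 = 19276 m.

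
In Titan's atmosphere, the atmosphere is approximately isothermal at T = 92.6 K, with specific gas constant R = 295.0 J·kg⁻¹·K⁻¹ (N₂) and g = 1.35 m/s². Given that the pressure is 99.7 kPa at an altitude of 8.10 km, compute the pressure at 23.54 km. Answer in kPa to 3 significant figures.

Scale height: H = RT/g = 295.0 × 92.6 / 1.35 = 20235 m.
Between two levels, P₂ = P₁ exp(−Δz/H) with Δz = z₂ − z₁.
Δz = 23540 − 8100.0 = 15440 m; Δz/H = 15440/20235 = 0.76303.
P₂ = 99.7 × exp(−0.76303) = 99.7 × 0.46625 = 46.485 kPa.

P ≈ 46.5 kPa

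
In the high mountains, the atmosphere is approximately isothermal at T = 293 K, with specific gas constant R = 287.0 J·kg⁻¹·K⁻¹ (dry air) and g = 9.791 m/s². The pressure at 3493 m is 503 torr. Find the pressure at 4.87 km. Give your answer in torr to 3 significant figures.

Scale height: H = RT/g = 287.0 × 293 / 9.791 = 8588.6 m.
Between two levels, P₂ = P₁ exp(−Δz/H) with Δz = z₂ − z₁.
Δz = 4870.0 − 3493.0 = 1377.0 m; Δz/H = 1377.0/8588.6 = 0.16033.
P₂ = 503 × exp(−0.16033) = 503 × 0.85186 = 428.49 torr.

P ≈ 428 torr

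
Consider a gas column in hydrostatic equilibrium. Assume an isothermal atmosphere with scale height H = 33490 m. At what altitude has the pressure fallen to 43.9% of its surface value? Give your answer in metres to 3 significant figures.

z ≈ 27600 m

Set P/P₀ = exp(−z/H) = 0.439, so z = −H ln(0.439).
−ln(0.439) = 0.82326; z = 33490 × 0.82326 = 27571 m.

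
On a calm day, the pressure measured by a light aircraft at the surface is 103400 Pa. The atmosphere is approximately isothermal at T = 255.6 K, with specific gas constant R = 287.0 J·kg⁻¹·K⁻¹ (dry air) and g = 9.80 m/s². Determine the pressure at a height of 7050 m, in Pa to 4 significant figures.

P ≈ 40320 Pa

Scale height: H = RT/g = 287.0 × 255.6 / 9.80 = 7485.4 m.
Barometric formula: P = P₀ exp(−z/H).
z/H = 7050.0/7485.4 = 0.94183; exp(−0.94183) = 0.38991.
P = 103400 × 0.38991 = 40317 Pa.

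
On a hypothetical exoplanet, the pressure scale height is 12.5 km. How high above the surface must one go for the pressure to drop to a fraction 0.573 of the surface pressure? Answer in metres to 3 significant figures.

Set P/P₀ = exp(−z/H) = 0.573, so z = −H ln(0.573).
−ln(0.573) = 0.55687; z = 12500 × 0.55687 = 6960.9 m.

z ≈ 6960 m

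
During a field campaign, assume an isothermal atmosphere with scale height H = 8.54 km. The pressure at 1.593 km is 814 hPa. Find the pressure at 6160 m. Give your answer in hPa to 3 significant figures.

Between two levels, P₂ = P₁ exp(−Δz/H) with Δz = z₂ − z₁.
Δz = 6160.0 − 1593.0 = 4567.0 m; Δz/H = 4567.0/8540.0 = 0.53478.
P₂ = 814 × exp(−0.53478) = 814 × 0.58580 = 476.84 hPa.

P ≈ 477 hPa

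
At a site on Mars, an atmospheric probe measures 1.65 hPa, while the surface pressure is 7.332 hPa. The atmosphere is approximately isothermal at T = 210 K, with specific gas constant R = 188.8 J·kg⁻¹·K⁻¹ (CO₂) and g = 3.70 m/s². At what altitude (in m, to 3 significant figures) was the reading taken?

Scale height: H = RT/g = 188.8 × 210 / 3.70 = 10716 m.
Invert the barometric formula: z = H ln(P₀/P).
P₀/P = 7.332/1.65 = 4.4436; ln(4.4436) = 1.4915.
z = 10716 × 1.4915 = 15983 m.

z ≈ 16000 m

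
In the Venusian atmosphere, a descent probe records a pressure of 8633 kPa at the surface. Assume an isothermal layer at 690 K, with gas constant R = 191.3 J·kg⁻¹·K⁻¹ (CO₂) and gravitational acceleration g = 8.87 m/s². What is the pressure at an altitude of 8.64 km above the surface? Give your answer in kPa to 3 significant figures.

P ≈ 4830 kPa

Scale height: H = RT/g = 191.3 × 690 / 8.87 = 14881 m.
Barometric formula: P = P₀ exp(−z/H).
z/H = 8640.0/14881 = 0.58061; exp(−0.58061) = 0.55956.
P = 8633 × 0.55956 = 4830.7 kPa.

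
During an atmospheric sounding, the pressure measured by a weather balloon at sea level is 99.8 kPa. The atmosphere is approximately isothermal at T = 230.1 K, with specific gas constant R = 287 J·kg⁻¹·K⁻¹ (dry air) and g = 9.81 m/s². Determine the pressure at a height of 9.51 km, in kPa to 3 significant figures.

P ≈ 24.3 kPa

Scale height: H = RT/g = 287 × 230.1 / 9.81 = 6731.8 m.
Barometric formula: P = P₀ exp(−z/H).
z/H = 9510.0/6731.8 = 1.4127; exp(−1.4127) = 0.24348.
P = 99.8 × 0.24348 = 24.299 kPa.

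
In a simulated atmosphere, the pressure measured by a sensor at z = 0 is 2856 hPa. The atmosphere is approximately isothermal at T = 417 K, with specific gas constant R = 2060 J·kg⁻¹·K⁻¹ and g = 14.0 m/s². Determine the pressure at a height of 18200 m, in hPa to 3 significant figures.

Scale height: H = RT/g = 2060 × 417 / 14.0 = 61359 m.
Barometric formula: P = P₀ exp(−z/H).
z/H = 18200/61359 = 0.29662; exp(−0.29662) = 0.74333.
P = 2856 × 0.74333 = 2123.0 hPa.

P ≈ 2120 hPa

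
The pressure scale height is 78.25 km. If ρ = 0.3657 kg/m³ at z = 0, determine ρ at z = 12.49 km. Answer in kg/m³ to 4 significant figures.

ρ ≈ 0.3117 kg/m³

In an isothermal atmosphere, density decays like pressure: ρ = ρ₀ exp(−z/H).
z/H = 12490/78250 = 0.15962; exp(−0.15962) = 0.85247.
ρ = 0.3657 × 0.85247 = 0.31175 kg/m³.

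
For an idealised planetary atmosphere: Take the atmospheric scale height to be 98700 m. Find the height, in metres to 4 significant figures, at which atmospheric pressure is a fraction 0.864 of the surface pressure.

z ≈ 14430 m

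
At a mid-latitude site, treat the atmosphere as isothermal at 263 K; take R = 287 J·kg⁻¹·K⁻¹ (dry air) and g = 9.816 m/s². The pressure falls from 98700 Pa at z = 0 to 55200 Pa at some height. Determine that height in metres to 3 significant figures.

z ≈ 4470 m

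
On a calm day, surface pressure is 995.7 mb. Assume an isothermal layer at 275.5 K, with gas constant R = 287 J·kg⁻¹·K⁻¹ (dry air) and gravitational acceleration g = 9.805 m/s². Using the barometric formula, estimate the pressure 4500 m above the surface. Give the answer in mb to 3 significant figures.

P ≈ 570 mb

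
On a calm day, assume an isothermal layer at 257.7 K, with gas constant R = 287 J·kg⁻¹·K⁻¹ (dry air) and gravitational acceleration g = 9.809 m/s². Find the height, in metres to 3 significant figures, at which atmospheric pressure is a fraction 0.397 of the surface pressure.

Scale height: H = RT/g = 287 × 257.7 / 9.809 = 7540.0 m.
Set P/P₀ = exp(−z/H) = 0.397, so z = −H ln(0.397).
−ln(0.397) = 0.92382; z = 7540.0 × 0.92382 = 6965.6 m.

z ≈ 6970 m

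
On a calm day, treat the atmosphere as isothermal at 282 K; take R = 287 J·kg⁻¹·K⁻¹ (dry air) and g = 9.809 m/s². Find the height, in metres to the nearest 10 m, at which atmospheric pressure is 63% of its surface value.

Scale height: H = RT/g = 287 × 282 / 9.809 = 8251.0 m.
Set P/P₀ = exp(−z/H) = 0.63, so z = −H ln(0.63).
−ln(0.63) = 0.46204; z = 8251.0 × 0.46204 = 3812.3 m.

z ≈ 3810 m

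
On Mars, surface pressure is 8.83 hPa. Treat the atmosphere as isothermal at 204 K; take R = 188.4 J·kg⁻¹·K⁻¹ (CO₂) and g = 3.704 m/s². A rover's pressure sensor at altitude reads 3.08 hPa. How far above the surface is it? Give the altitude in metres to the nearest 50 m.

z ≈ 10950 m

Scale height: H = RT/g = 188.4 × 204 / 3.704 = 10376 m.
Invert the barometric formula: z = H ln(P₀/P).
P₀/P = 8.83/3.08 = 2.8669; ln(2.8669) = 1.0532.
z = 10376 × 1.0532 = 10928 m.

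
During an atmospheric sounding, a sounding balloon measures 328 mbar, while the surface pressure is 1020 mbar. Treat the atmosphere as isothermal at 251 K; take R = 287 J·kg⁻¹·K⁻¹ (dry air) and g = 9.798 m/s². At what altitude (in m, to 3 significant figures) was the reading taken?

z ≈ 8340 m

Scale height: H = RT/g = 287 × 251 / 9.798 = 7352.2 m.
Invert the barometric formula: z = H ln(P₀/P).
P₀/P = 1020/328 = 3.1098; ln(3.1098) = 1.1346.
z = 7352.2 × 1.1346 = 8341.8 m.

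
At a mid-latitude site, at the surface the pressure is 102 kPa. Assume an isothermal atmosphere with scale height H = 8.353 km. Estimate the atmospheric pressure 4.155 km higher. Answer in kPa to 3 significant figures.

Barometric formula: P = P₀ exp(−z/H).
z/H = 4155.0/8353.0 = 0.49743; exp(−0.49743) = 0.60809.
P = 102 × 0.60809 = 62.025 kPa.

P ≈ 62.0 kPa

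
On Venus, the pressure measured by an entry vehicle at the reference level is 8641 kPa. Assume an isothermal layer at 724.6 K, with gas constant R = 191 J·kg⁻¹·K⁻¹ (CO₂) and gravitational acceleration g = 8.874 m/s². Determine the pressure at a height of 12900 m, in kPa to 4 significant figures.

Scale height: H = RT/g = 191 × 724.6 / 8.874 = 15596 m.
Barometric formula: P = P₀ exp(−z/H).
z/H = 12900/15596 = 0.82714; exp(−0.82714) = 0.43730.
P = 8641 × 0.43730 = 3778.7 kPa.

P ≈ 3779 kPa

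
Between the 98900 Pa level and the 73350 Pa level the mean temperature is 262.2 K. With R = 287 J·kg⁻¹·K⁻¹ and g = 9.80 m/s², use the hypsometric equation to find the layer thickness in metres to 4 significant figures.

Hypsometric equation: Δz = (R T̄/g) ln(P₁/P₂).
R T̄/g = 287 × 262.2 / 9.80 = 7678.7 m.
ln(98900/73350) = ln(1.3483) = 0.29884.
Δz = 7678.7 × 0.29884 = 2294.7 m.

Δz ≈ 2295 m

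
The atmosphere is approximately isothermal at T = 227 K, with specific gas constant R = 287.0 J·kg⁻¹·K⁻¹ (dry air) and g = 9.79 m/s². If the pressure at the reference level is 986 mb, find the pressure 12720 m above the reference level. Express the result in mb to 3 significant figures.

Scale height: H = RT/g = 287.0 × 227 / 9.79 = 6654.6 m.
Barometric formula: P = P₀ exp(−z/H).
z/H = 12720/6654.6 = 1.9115; exp(−1.9115) = 0.14786.
P = 986 × 0.14786 = 145.79 mb.

P ≈ 146 mb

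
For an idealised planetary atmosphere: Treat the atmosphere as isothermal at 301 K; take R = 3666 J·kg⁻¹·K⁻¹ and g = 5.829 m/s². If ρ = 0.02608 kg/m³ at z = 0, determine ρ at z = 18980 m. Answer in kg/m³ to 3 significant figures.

Scale height: H = RT/g = 3666 × 301 / 5.829 = 189310 m.
In an isothermal atmosphere, density decays like pressure: ρ = ρ₀ exp(−z/H).
z/H = 18980/189310 = 0.10026; exp(−0.10026) = 0.90460.
ρ = 0.02608 × 0.90460 = 0.023592 kg/m³.

ρ ≈ 0.0236 kg/m³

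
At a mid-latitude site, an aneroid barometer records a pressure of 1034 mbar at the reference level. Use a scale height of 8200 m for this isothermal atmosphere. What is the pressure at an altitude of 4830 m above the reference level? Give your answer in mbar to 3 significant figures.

Barometric formula: P = P₀ exp(−z/H).
z/H = 4830.0/8200.0 = 0.58902; exp(−0.58902) = 0.55487.
P = 1034 × 0.55487 = 573.74 mbar.

P ≈ 574 mbar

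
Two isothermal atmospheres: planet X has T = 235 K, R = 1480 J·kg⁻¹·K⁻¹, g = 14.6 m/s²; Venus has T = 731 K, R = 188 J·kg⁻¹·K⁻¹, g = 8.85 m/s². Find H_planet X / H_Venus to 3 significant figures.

H = RT/g for each body.
H_planet X = 1480 × 235 / 14.6 = 23822 m.
H_Venus = 188 × 731 / 8.85 = 15529 m.
H_planet X/H_Venus = 23822/15529 = 1.5340.

H_planet X/H_Venus ≈ 1.53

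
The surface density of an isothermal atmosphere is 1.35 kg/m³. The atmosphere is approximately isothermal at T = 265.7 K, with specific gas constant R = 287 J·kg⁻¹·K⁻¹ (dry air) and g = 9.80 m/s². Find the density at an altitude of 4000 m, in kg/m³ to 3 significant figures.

Scale height: H = RT/g = 287 × 265.7 / 9.80 = 7781.2 m.
In an isothermal atmosphere, density decays like pressure: ρ = ρ₀ exp(−z/H).
z/H = 4000.0/7781.2 = 0.51406; exp(−0.51406) = 0.59806.
ρ = 1.35 × 0.59806 = 0.80738 kg/m³.

ρ ≈ 0.807 kg/m³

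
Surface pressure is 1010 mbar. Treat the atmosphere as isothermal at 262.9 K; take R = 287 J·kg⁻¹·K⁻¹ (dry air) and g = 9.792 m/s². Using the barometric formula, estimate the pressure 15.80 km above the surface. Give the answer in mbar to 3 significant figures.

P ≈ 130 mbar

Scale height: H = RT/g = 287 × 262.9 / 9.792 = 7705.5 m.
Barometric formula: P = P₀ exp(−z/H).
z/H = 15800/7705.5 = 2.0505; exp(−2.0505) = 0.12867.
P = 1010 × 0.12867 = 129.96 mbar.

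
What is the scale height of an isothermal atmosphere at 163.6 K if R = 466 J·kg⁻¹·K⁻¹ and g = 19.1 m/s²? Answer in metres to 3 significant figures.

The scale height of an isothermal atmosphere is H = RT/g.
H = 466 × 163.6 / 19.1 = 76238/19.1 = 3991.5 m.

H ≈ 3990 m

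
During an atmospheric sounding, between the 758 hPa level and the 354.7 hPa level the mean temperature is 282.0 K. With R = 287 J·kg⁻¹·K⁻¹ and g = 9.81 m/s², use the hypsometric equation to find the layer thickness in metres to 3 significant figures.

Hypsometric equation: Δz = (R T̄/g) ln(P₁/P₂).
R T̄/g = 287 × 282.0 / 9.81 = 8250.2 m.
ln(758/354.7) = ln(2.1370) = 0.75940.
Δz = 8250.2 × 0.75940 = 6265.2 m.

Δz ≈ 6270 m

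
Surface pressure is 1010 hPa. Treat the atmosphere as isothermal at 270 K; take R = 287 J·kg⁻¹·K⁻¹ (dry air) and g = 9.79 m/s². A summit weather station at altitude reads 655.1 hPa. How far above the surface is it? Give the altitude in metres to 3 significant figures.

z ≈ 3430 m

Scale height: H = RT/g = 287 × 270 / 9.79 = 7915.2 m.
Invert the barometric formula: z = H ln(P₀/P).
P₀/P = 1010/655.1 = 1.5417; ln(1.5417) = 0.43289.
z = 7915.2 × 0.43289 = 3426.4 m.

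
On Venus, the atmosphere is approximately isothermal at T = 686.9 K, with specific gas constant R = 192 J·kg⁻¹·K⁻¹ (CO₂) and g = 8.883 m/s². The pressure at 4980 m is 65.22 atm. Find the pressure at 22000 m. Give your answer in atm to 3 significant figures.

Scale height: H = RT/g = 192 × 686.9 / 8.883 = 14847 m.
Between two levels, P₂ = P₁ exp(−Δz/H) with Δz = z₂ − z₁.
Δz = 22000 − 4980.0 = 17020 m; Δz/H = 17020/14847 = 1.1464.
P₂ = 65.22 × exp(−1.1464) = 65.22 × 0.31778 = 20.726 atm.

P ≈ 20.7 atm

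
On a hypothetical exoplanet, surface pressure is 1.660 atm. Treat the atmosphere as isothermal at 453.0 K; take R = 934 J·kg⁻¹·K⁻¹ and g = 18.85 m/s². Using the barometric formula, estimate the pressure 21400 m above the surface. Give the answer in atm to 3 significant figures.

Scale height: H = RT/g = 934 × 453.0 / 18.85 = 22446 m.
Barometric formula: P = P₀ exp(−z/H).
z/H = 21400/22446 = 0.95340; exp(−0.95340) = 0.38543.
P = 1.660 × 0.38543 = 0.63981 atm.

P ≈ 0.640 atm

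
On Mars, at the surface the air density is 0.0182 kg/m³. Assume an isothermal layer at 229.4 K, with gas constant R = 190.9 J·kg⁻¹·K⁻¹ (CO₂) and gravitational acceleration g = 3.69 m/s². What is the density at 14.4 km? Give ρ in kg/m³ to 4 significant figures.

Scale height: H = RT/g = 190.9 × 229.4 / 3.69 = 11868 m.
In an isothermal atmosphere, density decays like pressure: ρ = ρ₀ exp(−z/H).
z/H = 14400/11868 = 1.2133; exp(−1.2133) = 0.29721.
ρ = 0.0182 × 0.29721 = 0.0054092 kg/m³.

ρ ≈ 0.005409 kg/m³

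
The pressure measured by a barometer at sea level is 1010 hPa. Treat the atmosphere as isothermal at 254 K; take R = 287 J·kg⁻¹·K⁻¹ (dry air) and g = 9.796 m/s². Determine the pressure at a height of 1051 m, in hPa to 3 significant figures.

Scale height: H = RT/g = 287 × 254 / 9.796 = 7441.6 m.
Barometric formula: P = P₀ exp(−z/H).
z/H = 1051.0/7441.6 = 0.14123; exp(−0.14123) = 0.86829.
P = 1010 × 0.86829 = 876.97 hPa.

P ≈ 877 hPa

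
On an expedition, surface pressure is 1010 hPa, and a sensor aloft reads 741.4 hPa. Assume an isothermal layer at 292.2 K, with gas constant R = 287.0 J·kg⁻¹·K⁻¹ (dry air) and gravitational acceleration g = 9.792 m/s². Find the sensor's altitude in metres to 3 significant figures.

Scale height: H = RT/g = 287.0 × 292.2 / 9.792 = 8564.3 m.
Invert the barometric formula: z = H ln(P₀/P).
P₀/P = 1010/741.4 = 1.3623; ln(1.3623) = 0.30917.
z = 8564.3 × 0.30917 = 2647.8 m.

z ≈ 2650 m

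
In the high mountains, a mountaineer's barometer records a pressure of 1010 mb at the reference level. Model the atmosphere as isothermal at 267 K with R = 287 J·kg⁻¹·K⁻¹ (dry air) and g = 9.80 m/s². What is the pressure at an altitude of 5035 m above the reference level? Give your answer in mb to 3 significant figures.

P ≈ 530 mb

Scale height: H = RT/g = 287 × 267 / 9.80 = 7819.3 m.
Barometric formula: P = P₀ exp(−z/H).
z/H = 5035.0/7819.3 = 0.64392; exp(−0.64392) = 0.52523.
P = 1010 × 0.52523 = 530.48 mb.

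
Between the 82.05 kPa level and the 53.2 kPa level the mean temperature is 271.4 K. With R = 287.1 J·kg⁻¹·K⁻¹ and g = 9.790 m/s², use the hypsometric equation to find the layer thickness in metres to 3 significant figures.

Hypsometric equation: Δz = (R T̄/g) ln(P₁/P₂).
R T̄/g = 287.1 × 271.4 / 9.790 = 7959.0 m.
ln(82.05/53.2) = ln(1.5423) = 0.43327.
Δz = 7959.0 × 0.43327 = 3448.4 m.

Δz ≈ 3450 m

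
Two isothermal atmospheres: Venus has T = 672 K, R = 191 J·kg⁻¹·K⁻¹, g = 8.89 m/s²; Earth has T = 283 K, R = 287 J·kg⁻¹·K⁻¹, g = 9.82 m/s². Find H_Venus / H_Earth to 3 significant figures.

H_Venus/H_Earth ≈ 1.75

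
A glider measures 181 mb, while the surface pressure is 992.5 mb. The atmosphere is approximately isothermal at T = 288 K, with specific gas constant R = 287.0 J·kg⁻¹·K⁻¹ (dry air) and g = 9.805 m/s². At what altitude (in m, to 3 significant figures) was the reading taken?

Scale height: H = RT/g = 287.0 × 288 / 9.805 = 8430.0 m.
Invert the barometric formula: z = H ln(P₀/P).
P₀/P = 992.5/181 = 5.4834; ln(5.4834) = 1.7017.
z = 8430.0 × 1.7017 = 14345 m.

z ≈ 14300 m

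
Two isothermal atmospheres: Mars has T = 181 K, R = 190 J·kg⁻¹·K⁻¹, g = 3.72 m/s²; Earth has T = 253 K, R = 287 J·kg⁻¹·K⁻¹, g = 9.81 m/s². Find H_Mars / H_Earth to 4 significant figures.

H_Mars/H_Earth ≈ 1.249

H = RT/g for each body.
H_Mars = 190 × 181 / 3.72 = 9244.6 m.
H_Earth = 287 × 253 / 9.81 = 7401.7 m.
H_Mars/H_Earth = 9244.6/7401.7 = 1.2490.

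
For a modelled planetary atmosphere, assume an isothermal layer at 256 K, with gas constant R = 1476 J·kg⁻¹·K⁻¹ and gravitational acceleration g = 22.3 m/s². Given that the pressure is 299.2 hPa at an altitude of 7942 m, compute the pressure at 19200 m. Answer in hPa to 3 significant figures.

P ≈ 154 hPa

Scale height: H = RT/g = 1476 × 256 / 22.3 = 16944 m.
Between two levels, P₂ = P₁ exp(−Δz/H) with Δz = z₂ − z₁.
Δz = 19200 − 7942.0 = 11258 m; Δz/H = 11258/16944 = 0.66442.
P₂ = 299.2 × exp(−0.66442) = 299.2 × 0.51457 = 153.96 hPa.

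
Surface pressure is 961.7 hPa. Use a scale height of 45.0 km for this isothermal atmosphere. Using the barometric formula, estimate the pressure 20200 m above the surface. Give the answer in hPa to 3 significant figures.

Barometric formula: P = P₀ exp(−z/H).
z/H = 20200/45000 = 0.44889; exp(−0.44889) = 0.63834.
P = 961.7 × 0.63834 = 613.89 hPa.

P ≈ 614 hPa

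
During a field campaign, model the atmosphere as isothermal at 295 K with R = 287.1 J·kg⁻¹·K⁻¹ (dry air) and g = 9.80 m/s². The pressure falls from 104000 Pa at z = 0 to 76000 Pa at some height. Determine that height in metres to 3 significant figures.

Scale height: H = RT/g = 287.1 × 295 / 9.80 = 8642.3 m.
Invert the barometric formula: z = H ln(P₀/P).
P₀/P = 104000/76000 = 1.3684; ln(1.3684) = 0.31364.
z = 8642.3 × 0.31364 = 2710.6 m.

z ≈ 2710 m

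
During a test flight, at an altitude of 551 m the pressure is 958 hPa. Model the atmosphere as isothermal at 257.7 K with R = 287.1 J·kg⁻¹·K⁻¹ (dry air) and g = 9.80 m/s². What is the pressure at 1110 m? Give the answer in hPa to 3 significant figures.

Scale height: H = RT/g = 287.1 × 257.7 / 9.80 = 7549.6 m.
Between two levels, P₂ = P₁ exp(−Δz/H) with Δz = z₂ − z₁.
Δz = 1110.0 − 551.00 = 559.00 m; Δz/H = 559.00/7549.6 = 0.074044.
P₂ = 958 × exp(−0.074044) = 958 × 0.92863 = 889.63 hPa.

P ≈ 890 hPa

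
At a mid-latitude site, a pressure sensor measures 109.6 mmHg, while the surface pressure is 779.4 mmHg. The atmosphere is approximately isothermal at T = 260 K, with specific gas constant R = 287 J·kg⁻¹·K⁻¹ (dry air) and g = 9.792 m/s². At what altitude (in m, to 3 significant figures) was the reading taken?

Scale height: H = RT/g = 287 × 260 / 9.792 = 7620.5 m.
Invert the barometric formula: z = H ln(P₀/P).
P₀/P = 779.4/109.6 = 7.1113; ln(7.1113) = 1.9617.
z = 7620.5 × 1.9617 = 14949 m.

z ≈ 14900 m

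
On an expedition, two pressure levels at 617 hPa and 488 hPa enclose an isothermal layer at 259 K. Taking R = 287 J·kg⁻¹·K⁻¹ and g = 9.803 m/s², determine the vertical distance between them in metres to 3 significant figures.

Δz ≈ 1780 m

Hypsometric equation: Δz = (R T̄/g) ln(P₁/P₂).
R T̄/g = 287 × 259 / 9.803 = 7582.7 m.
ln(617/488) = ln(1.2643) = 0.23452.
Δz = 7582.7 × 0.23452 = 1778.3 m.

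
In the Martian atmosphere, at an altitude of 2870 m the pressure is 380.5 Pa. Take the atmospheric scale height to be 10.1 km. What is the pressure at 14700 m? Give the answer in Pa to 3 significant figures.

P ≈ 118 Pa

Between two levels, P₂ = P₁ exp(−Δz/H) with Δz = z₂ − z₁.
Δz = 14700 − 2870.0 = 11830 m; Δz/H = 11830/10100 = 1.1713.
P₂ = 380.5 × exp(−1.1713) = 380.5 × 0.30996 = 117.94 Pa.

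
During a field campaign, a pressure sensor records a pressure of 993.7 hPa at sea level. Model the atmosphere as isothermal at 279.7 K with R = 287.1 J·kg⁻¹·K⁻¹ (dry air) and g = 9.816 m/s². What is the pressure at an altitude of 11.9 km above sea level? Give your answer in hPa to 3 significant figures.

Scale height: H = RT/g = 287.1 × 279.7 / 9.816 = 8180.7 m.
Barometric formula: P = P₀ exp(−z/H).
z/H = 11900/8180.7 = 1.4546; exp(−1.4546) = 0.23349.
P = 993.7 × 0.23349 = 232.02 hPa.

P ≈ 232 hPa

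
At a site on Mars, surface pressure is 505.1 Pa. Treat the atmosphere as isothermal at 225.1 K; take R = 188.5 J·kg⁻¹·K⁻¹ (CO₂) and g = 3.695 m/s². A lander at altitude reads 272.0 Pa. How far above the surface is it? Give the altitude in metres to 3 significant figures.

z ≈ 7110 m

Scale height: H = RT/g = 188.5 × 225.1 / 3.695 = 11483 m.
Invert the barometric formula: z = H ln(P₀/P).
P₀/P = 505.1/272.0 = 1.8570; ln(1.8570) = 0.61896.
z = 11483 × 0.61896 = 7107.5 m.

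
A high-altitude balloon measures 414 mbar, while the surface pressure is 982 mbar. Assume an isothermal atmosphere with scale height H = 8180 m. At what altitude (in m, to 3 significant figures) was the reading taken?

z ≈ 7070 m

Invert the barometric formula: z = H ln(P₀/P).
P₀/P = 982/414 = 2.3720; ln(2.3720) = 0.86373.
z = 8180.0 × 0.86373 = 7065.3 m.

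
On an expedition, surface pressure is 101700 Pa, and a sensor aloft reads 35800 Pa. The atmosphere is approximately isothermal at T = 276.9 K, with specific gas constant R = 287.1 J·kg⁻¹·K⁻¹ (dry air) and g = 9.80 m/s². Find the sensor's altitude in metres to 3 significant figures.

z ≈ 8470 m

Scale height: H = RT/g = 287.1 × 276.9 / 9.80 = 8112.0 m.
Invert the barometric formula: z = H ln(P₀/P).
P₀/P = 101700/35800 = 2.8408; ln(2.8408) = 1.0441.
z = 8112.0 × 1.0441 = 8469.7 m.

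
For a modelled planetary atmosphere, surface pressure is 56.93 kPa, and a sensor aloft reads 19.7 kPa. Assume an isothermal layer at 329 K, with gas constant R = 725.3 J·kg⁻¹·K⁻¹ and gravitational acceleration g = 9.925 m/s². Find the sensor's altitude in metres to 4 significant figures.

z ≈ 25510 m

Scale height: H = RT/g = 725.3 × 329 / 9.925 = 24043 m.
Invert the barometric formula: z = H ln(P₀/P).
P₀/P = 56.93/19.7 = 2.8898; ln(2.8898) = 1.0612.
z = 24043 × 1.0612 = 25514 m.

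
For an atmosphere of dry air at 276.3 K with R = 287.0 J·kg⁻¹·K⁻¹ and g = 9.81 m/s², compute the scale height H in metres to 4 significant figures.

The scale height of an isothermal atmosphere is H = RT/g.
H = 287.0 × 276.3 / 9.81 = 79298/9.81 = 8083.4 m.

H ≈ 8083 m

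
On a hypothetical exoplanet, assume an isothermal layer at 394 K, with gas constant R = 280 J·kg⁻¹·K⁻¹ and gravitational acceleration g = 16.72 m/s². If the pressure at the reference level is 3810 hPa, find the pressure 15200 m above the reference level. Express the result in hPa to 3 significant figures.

P ≈ 381 hPa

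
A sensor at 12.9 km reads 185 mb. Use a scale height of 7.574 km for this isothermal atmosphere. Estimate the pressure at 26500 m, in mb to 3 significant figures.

P ≈ 30.7 mb

Between two levels, P₂ = P₁ exp(−Δz/H) with Δz = z₂ − z₁.
Δz = 26500 − 12900 = 13600 m; Δz/H = 13600/7574.0 = 1.7956.
P₂ = 185 × exp(−1.7956) = 185 × 0.16603 = 30.716 mb.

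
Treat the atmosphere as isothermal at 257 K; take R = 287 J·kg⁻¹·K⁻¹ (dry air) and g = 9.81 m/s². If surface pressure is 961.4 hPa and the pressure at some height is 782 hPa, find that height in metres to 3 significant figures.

z ≈ 1550 m

Scale height: H = RT/g = 287 × 257 / 9.81 = 7518.8 m.
Invert the barometric formula: z = H ln(P₀/P).
P₀/P = 961.4/782 = 1.2294; ln(1.2294) = 0.20653.
z = 7518.8 × 0.20653 = 1552.9 m.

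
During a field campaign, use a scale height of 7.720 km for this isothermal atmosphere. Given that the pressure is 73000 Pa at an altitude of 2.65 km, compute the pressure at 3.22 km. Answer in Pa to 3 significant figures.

P ≈ 67800 Pa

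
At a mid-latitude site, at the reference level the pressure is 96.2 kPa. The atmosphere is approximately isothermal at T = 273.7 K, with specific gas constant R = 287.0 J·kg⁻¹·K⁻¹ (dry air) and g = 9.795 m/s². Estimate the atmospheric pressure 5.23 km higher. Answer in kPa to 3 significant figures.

Scale height: H = RT/g = 287.0 × 273.7 / 9.795 = 8019.6 m.
Barometric formula: P = P₀ exp(−z/H).
z/H = 5230.0/8019.6 = 0.65215; exp(−0.65215) = 0.52092.
P = 96.2 × 0.52092 = 50.113 kPa.

P ≈ 50.1 kPa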